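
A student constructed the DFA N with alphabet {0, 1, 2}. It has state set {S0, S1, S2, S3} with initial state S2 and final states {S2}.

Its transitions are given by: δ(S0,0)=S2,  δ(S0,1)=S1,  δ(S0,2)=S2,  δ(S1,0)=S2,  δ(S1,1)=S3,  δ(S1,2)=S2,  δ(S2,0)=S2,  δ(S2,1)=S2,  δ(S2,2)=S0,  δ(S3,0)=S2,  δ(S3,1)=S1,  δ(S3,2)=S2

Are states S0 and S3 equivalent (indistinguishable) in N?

All states are reachable from the start state.
Start with accepting vs non-accepting: {S2} | {S0,S1,S3}.
The partition is now stable with 2 blocks: {S2} | {S0,S1,S3}.
S0 and S3 lie in the same block of the stable partition, so they are equivalent — no string distinguishes them.

Yes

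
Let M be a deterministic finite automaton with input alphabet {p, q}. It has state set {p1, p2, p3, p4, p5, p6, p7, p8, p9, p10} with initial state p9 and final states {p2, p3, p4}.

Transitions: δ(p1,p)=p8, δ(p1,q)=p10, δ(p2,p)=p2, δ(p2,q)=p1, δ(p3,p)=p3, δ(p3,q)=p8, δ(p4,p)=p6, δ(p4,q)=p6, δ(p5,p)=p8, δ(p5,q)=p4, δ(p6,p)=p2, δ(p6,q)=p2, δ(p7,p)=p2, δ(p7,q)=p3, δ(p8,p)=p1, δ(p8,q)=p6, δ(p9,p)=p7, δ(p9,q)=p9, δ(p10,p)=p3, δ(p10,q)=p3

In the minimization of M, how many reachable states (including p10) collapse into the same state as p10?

3

States {p4,p5} cannot be reached from the start state, so discard them.
P0 = {p2,p3} | {p1,p6,p7,p8,p9,p10}.
Split {p1,p6,p7,p8,p9,p10} by δ(·,p) → {p1,p8,p9} and {p6,p7,p10}.
Split {p1,p8,p9} by δ(·,p) → {p1,p8} and {p9}.
The partition is now stable with 4 blocks: {p2,p3} | {p1,p8} | {p6,p7,p10} | {p9}.
State p10 belongs to the block {p6,p7,p10}, which has 3 states.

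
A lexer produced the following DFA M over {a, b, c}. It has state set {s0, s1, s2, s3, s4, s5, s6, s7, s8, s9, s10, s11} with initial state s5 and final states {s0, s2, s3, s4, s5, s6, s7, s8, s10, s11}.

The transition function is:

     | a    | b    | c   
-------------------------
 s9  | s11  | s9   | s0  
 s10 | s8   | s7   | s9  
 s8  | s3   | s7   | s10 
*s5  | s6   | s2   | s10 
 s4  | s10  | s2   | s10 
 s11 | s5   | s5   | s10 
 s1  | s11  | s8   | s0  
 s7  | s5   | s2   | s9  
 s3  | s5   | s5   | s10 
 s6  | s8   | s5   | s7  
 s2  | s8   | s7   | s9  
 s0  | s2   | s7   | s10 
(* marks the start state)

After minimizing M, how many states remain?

5

First remove the unreachable states {s1,s4}; 10 states remain.
Start with accepting vs non-accepting: {s0,s2,s3,s5,s6,s7,s8,s10,s11} | {s9}.
Split {s0,s2,s3,s5,s6,s7,s8,s10,s11} by δ(·,c) → {s0,s3,s5,s6,s8,s11} and {s2,s7,s10}.
On input a, block {s0,s3,s5,s6,s8,s11} splits into {s3,s5,s6,s8,s11} and {s0}.
Refine {s3,s5,s6,s8,s11} on symbol b: members go to different blocks, giving {s3,s6,s11} and {s5,s8}.
The partition is now stable with 5 blocks: {s3,s6,s11} | {s9} | {s2,s7,s10} | {s0} | {s5,s8}.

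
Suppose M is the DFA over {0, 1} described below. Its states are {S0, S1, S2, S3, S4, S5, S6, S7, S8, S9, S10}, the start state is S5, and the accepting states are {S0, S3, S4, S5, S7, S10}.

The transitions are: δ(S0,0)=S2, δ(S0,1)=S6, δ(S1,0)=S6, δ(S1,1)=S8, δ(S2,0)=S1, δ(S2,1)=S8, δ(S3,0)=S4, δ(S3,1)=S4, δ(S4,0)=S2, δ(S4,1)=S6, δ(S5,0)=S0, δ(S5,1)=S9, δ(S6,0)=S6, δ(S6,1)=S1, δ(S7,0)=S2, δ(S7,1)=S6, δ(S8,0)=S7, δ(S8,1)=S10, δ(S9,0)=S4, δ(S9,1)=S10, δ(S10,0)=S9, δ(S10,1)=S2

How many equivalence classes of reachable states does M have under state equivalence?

7

States {S3} cannot be reached from the start state, so discard them.
P0 = {S0,S4,S5,S7,S10} | {S1,S2,S6,S8,S9}.
Refine {S0,S4,S5,S7,S10} on symbol 0: members go to different blocks, giving {S0,S4,S7,S10} and {S5}.
Split {S1,S2,S6,S8,S9} by δ(·,0) → {S1,S2,S6} and {S8,S9}.
Refine {S0,S4,S7,S10} on symbol 0: members go to different blocks, giving {S0,S4,S7} and {S10}.
Refine {S1,S2,S6} on symbol 1: members go to different blocks, giving {S1,S2} and {S6}.
Split {S1,S2} by δ(·,0) → {S1} and {S2}.
No further refinement is possible. Final partition (7 blocks): {S0,S4,S7} | {S1} | {S5} | {S8,S9} | {S10} | {S6} | {S2}.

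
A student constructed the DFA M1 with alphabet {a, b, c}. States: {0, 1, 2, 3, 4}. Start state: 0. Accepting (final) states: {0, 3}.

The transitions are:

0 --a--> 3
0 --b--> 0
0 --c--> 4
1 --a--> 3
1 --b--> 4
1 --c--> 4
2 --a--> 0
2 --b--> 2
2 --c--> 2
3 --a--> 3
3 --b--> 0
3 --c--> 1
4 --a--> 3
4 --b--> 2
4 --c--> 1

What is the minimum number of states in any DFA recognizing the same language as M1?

2

Every state is reachable, so we keep all 5.
Start with accepting vs non-accepting: {0,3} | {1,2,4}.
No further refinement is possible. Final partition (2 blocks): {0,3} | {1,2,4}.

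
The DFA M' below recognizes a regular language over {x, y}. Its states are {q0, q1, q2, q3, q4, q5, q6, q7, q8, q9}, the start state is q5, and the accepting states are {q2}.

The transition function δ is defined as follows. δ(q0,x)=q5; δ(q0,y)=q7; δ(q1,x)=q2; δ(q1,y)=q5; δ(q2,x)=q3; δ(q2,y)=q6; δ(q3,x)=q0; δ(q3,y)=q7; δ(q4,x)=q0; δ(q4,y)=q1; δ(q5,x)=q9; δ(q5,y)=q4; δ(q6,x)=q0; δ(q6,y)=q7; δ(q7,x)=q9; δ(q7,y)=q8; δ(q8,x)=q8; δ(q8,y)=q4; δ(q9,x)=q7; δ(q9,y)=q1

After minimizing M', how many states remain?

All states are reachable from the start state.
Start with accepting vs non-accepting: {q2} | {q0,q1,q3,q4,q5,q6,q7,q8,q9}.
Split {q0,q1,q3,q4,q5,q6,q7,q8,q9} by δ(·,x) → {q0,q3,q4,q5,q6,q7,q8,q9} and {q1}.
On input y, block {q0,q3,q4,q5,q6,q7,q8,q9} splits into {q0,q3,q5,q6,q7,q8} and {q4,q9}.
Split {q0,q3,q5,q6,q7,q8} by δ(·,x) → {q0,q3,q6,q8} and {q5,q7}.
Refine {q0,q3,q6,q8} on symbol x: members go to different blocks, giving {q3,q6,q8} and {q0}.
Refine {q3,q6,q8} on symbol x: members go to different blocks, giving {q3,q6} and {q8}.
On input x, block {q4,q9} splits into {q4} and {q9}.
Split {q5,q7} by δ(·,y) → {q5} and {q7}.
Stable partition: {q2} | {q3,q6} | {q1} | {q4} | {q5} | {q0} | {q8} | {q9} | {q7} — 9 equivalence classes.

9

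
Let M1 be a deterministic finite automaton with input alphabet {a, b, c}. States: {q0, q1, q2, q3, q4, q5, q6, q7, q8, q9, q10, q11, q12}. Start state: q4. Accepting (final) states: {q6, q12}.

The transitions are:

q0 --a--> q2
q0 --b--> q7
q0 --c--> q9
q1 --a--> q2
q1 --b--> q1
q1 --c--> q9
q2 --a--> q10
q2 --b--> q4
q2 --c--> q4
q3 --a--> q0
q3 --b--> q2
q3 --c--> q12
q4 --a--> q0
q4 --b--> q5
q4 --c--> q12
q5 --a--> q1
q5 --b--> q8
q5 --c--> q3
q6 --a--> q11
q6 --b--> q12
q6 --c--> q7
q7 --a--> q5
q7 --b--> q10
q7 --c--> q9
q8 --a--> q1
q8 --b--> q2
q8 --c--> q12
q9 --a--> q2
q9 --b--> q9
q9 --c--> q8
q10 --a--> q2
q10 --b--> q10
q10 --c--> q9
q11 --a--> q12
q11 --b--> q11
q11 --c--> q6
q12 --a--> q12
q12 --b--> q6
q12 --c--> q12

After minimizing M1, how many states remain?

7

Every state is reachable, so we keep all 13.
Initial partition by acceptance: {q6,q12} | {q0,q1,q2,q3,q4,q5,q7,q8,q9,q10,q11}.
Split {q6,q12} by δ(·,a) → {q6} and {q12}.
Split {q0,q1,q2,q3,q4,q5,q7,q8,q9,q10,q11} by δ(·,a) → {q0,q1,q2,q3,q4,q5,q7,q8,q9,q10} and {q11}.
On input c, block {q0,q1,q2,q3,q4,q5,q7,q8,q9,q10} splits into {q0,q1,q2,q5,q7,q9,q10} and {q3,q4,q8}.
On input b, block {q0,q1,q2,q5,q7,q9,q10} splits into {q0,q1,q7,q9,q10} and {q2,q5}.
On input c, block {q0,q1,q7,q9,q10} splits into {q0,q1,q7,q10} and {q9}.
No further refinement is possible. Final partition (7 blocks): {q6} | {q0,q1,q7,q10} | {q12} | {q11} | {q3,q4,q8} | {q2,q5} | {q9}.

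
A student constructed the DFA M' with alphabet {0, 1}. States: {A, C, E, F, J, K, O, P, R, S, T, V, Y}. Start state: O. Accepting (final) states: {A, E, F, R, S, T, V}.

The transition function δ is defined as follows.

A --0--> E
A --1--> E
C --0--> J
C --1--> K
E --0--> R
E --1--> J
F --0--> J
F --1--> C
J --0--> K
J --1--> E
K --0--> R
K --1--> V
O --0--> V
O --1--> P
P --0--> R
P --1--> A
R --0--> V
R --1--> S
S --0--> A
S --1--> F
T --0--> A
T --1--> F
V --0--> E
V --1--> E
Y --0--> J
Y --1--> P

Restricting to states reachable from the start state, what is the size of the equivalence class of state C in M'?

1

States {T,Y} cannot be reached from the start state, so discard them.
Start with accepting vs non-accepting: {A,E,F,R,S,V} | {C,J,K,O,P}.
Refine {A,E,F,R,S,V} on symbol 0: members go to different blocks, giving {A,E,R,S,V} and {F}.
On input 1, block {A,E,R,S,V} splits into {A,R,V} and {S} and {E}.
On input 0, block {A,R,V} splits into {A,V} and {R}.
On input 0, block {C,J,K,O,P} splits into {K,P} and {C,J} and {O}.
Split {C,J} by δ(·,0) → {J} and {C}.
No further refinement is possible. Final partition (9 blocks): {A,V} | {K,P} | {F} | {S} | {E} | {R} | {J} | {O} | {C}.
State C belongs to the block {C}, which has 1 states.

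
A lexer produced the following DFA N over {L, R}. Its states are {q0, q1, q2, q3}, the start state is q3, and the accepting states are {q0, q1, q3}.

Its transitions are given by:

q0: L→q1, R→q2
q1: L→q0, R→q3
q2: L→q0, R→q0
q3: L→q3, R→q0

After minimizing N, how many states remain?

All states are reachable from the start state.
Initial partition by acceptance: {q0,q1,q3} | {q2}.
On input R, block {q0,q1,q3} splits into {q1,q3} and {q0}.
On input L, block {q1,q3} splits into {q1} and {q3}.
Stable partition: {q1} | {q2} | {q0} | {q3} — 4 equivalence classes.

4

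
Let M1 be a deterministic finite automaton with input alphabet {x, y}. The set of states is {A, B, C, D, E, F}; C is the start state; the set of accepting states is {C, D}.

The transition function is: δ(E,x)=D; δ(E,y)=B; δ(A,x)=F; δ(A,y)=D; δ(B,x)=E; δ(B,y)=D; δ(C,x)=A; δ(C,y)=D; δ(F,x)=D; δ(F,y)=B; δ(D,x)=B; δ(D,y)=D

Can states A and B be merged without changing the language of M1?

Yes

Start with accepting vs non-accepting: {C,D} | {A,B,E,F}.
Split {A,B,E,F} by δ(·,x) → {A,B} and {E,F}.
Stable partition: {C,D} | {A,B} | {E,F} — 3 equivalence classes.
A and B lie in the same block of the stable partition, so they are equivalent — no string distinguishes them.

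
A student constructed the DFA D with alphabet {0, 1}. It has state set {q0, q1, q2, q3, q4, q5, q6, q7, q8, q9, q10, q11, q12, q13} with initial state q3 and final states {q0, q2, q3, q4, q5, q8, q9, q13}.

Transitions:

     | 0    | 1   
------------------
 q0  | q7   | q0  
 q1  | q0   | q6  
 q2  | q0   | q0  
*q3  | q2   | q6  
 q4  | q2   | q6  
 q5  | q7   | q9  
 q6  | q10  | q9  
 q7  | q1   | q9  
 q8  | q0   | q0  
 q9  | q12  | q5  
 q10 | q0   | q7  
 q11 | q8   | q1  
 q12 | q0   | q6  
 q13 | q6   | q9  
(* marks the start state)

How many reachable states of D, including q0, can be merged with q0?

States {q4,q8,q11,q13} cannot be reached from the start state, so discard them.
Start with accepting vs non-accepting: {q0,q2,q3,q5,q9} | {q1,q6,q7,q10,q12}.
Refine {q0,q2,q3,q5,q9} on symbol 0: members go to different blocks, giving {q0,q5,q9} and {q2,q3}.
Split {q1,q6,q7,q10,q12} by δ(·,0) → {q1,q10,q12} and {q6,q7}.
On input 0, block {q0,q5,q9} splits into {q0,q5} and {q9}.
On input 1, block {q0,q5} splits into {q0} and {q5}.
On input 0, block {q2,q3} splits into {q2} and {q3}.
No further refinement is possible. Final partition (7 blocks): {q0} | {q1,q10,q12} | {q2} | {q6,q7} | {q9} | {q5} | {q3}.
The equivalence class containing q0 is {q0}, of size 1.

1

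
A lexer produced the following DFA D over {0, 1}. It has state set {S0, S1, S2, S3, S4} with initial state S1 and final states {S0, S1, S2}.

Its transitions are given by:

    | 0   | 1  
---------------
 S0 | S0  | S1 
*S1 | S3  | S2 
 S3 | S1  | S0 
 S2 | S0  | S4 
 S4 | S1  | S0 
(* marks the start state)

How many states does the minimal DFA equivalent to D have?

P0 = {S0,S1,S2} | {S3,S4}.
Split {S0,S1,S2} by δ(·,0) → {S0,S2} and {S1}.
Refine {S0,S2} on symbol 1: members go to different blocks, giving {S0} and {S2}.
Stable partition: {S0} | {S3,S4} | {S1} | {S2} — 4 equivalence classes.

4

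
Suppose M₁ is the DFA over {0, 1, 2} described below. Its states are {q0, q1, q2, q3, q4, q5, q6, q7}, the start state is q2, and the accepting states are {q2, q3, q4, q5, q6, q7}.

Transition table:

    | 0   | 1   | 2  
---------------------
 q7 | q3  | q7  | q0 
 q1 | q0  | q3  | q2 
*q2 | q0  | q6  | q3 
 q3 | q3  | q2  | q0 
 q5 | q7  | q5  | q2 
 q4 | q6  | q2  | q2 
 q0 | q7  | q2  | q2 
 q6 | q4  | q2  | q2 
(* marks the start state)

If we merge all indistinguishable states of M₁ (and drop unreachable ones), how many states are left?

Reachable states from the start: {q0,q2,q3,q4,q6,q7}. Unreachable: {q1,q5} — drop them.
P0 = {q2,q3,q4,q6,q7} | {q0}.
Split {q2,q3,q4,q6,q7} by δ(·,0) → {q3,q4,q6,q7} and {q2}.
Refine {q3,q4,q6,q7} on symbol 1: members go to different blocks, giving {q3,q4,q6} and {q7}.
Split {q3,q4,q6} by δ(·,2) → {q4,q6} and {q3}.
The partition is now stable with 5 blocks: {q4,q6} | {q0} | {q2} | {q7} | {q3}.

5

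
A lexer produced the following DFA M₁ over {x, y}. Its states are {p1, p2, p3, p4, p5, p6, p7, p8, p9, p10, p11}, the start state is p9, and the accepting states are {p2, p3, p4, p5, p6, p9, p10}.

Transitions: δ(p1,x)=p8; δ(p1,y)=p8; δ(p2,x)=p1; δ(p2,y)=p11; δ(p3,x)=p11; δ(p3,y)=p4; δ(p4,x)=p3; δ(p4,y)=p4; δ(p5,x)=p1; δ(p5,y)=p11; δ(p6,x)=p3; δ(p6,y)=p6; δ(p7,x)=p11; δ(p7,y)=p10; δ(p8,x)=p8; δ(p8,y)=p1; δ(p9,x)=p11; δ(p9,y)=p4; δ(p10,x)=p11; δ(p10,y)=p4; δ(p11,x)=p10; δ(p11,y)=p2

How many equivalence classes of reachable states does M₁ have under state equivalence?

Reachable states from the start: {p1,p2,p3,p4,p8,p9,p10,p11}. Unreachable: {p5,p6,p7} — drop them.
Start with accepting vs non-accepting: {p2,p3,p4,p9,p10} | {p1,p8,p11}.
Split {p2,p3,p4,p9,p10} by δ(·,x) → {p2,p3,p9,p10} and {p4}.
On input y, block {p2,p3,p9,p10} splits into {p3,p9,p10} and {p2}.
On input x, block {p1,p8,p11} splits into {p1,p8} and {p11}.
No further refinement is possible. Final partition (5 blocks): {p3,p9,p10} | {p1,p8} | {p4} | {p2} | {p11}.

5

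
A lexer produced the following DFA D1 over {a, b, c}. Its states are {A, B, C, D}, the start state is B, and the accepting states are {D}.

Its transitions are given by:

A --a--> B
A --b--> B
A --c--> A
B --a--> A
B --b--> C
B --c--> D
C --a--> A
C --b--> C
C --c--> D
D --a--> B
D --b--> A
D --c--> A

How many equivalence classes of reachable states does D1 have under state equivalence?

P0 = {D} | {A,B,C}.
Refine {A,B,C} on symbol c: members go to different blocks, giving {B,C} and {A}.
No further refinement is possible. Final partition (3 blocks): {D} | {B,C} | {A}.

3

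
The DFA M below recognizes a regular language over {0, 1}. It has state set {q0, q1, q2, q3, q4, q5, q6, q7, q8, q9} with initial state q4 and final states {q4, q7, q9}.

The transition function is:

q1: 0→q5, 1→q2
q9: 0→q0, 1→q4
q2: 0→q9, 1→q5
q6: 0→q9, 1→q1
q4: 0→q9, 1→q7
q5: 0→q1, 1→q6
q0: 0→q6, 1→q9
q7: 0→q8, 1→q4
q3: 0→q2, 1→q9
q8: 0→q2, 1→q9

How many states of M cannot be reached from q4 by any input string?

1

Starting at q4 and following transitions, the reachable set is {q0, q1, q2, q4, q5, q6, q7, q8, q9}. That leaves q3 unreachable — 1 in total.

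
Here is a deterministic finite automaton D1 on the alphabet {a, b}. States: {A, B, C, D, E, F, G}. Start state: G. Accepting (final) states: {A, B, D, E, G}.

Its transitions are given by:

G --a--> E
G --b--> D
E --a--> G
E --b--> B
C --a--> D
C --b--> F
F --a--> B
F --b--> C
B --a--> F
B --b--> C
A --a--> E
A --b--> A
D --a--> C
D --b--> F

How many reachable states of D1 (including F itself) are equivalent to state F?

First remove the unreachable states {A}; 6 states remain.
Initial partition by acceptance: {B,D,E,G} | {C,F}.
On input a, block {B,D,E,G} splits into {B,D} and {E,G}.
Stable partition: {B,D} | {C,F} | {E,G} — 3 equivalence classes.
The equivalence class containing F is {C,F}, of size 2.

2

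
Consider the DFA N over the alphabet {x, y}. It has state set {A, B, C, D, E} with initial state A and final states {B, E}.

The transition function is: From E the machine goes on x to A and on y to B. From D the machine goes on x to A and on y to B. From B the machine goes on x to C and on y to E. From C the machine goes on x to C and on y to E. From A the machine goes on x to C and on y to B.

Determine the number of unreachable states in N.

Starting at A and following transitions, the reachable set is {A, B, C, E}. That leaves D unreachable — 1 in total.

1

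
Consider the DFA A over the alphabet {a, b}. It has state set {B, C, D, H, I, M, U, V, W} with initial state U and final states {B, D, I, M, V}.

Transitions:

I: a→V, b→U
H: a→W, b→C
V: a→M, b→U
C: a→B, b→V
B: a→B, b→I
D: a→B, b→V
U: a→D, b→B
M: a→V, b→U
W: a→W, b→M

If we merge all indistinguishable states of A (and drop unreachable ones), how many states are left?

First remove the unreachable states {C,H,W}; 6 states remain.
P0 = {B,D,I,M,V} | {U}.
Refine {B,D,I,M,V} on symbol b: members go to different blocks, giving {I,M,V} and {B,D}.
Stable partition: {I,M,V} | {U} | {B,D} — 3 equivalence classes.

3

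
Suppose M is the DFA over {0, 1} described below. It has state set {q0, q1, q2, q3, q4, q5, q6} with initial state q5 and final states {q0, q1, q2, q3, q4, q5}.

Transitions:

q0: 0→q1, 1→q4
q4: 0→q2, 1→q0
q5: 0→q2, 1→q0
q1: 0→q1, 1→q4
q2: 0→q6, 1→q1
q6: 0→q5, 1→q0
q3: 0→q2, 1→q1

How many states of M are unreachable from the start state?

BFS from q5 reaches {q0, q1, q2, q4, q5, q6}; the 1 state(s) q3 are never visited.

1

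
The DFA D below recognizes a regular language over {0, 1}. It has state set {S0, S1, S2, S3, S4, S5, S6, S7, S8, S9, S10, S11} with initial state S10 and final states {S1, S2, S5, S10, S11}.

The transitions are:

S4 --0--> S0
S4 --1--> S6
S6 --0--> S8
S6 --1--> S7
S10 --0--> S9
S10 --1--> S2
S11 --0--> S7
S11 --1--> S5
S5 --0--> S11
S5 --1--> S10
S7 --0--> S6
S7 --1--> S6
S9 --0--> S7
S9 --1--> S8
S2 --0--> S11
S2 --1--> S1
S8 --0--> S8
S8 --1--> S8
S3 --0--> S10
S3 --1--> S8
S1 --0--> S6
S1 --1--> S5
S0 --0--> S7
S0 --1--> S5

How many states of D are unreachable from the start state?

Starting at S10 and following transitions, the reachable set is {S1, S2, S5, S6, S7, S8, S9, S10, S11}. That leaves S0, S3, S4 unreachable — 3 in total.

3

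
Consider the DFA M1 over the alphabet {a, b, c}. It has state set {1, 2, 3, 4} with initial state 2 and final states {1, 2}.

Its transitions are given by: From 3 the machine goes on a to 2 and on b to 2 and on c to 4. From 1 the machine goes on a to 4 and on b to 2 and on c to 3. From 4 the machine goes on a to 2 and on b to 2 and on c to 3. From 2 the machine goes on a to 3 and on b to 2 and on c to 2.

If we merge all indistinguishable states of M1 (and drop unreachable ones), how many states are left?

States {1} cannot be reached from the start state, so discard them.
P0 = {2} | {3,4}.
Stable partition: {2} | {3,4} — 2 equivalence classes.

2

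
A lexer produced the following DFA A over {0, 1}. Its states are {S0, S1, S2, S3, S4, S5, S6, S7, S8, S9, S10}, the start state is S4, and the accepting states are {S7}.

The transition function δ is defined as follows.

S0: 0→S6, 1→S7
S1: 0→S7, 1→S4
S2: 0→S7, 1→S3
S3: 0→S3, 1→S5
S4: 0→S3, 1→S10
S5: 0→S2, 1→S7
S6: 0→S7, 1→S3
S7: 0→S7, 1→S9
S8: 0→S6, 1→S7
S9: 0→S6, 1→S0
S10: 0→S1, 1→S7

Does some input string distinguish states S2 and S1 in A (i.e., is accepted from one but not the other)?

Reachable states from the start: {S0,S1,S2,S3,S4,S5,S6,S7,S9,S10}. Unreachable: {S8} — drop them.
P0 = {S7} | {S0,S1,S2,S3,S4,S5,S6,S9,S10}.
Split {S0,S1,S2,S3,S4,S5,S6,S9,S10} by δ(·,0) → {S0,S3,S4,S5,S9,S10} and {S1,S2,S6}.
Split {S0,S3,S4,S5,S9,S10} by δ(·,0) → {S0,S5,S9,S10} and {S3,S4}.
Refine {S0,S5,S9,S10} on symbol 1: members go to different blocks, giving {S0,S5,S10} and {S9}.
Stable partition: {S7} | {S0,S5,S10} | {S1,S2,S6} | {S3,S4} | {S9} — 5 equivalence classes.
S2 and S1 lie in the same block of the stable partition, so they are equivalent — no string distinguishes them.

No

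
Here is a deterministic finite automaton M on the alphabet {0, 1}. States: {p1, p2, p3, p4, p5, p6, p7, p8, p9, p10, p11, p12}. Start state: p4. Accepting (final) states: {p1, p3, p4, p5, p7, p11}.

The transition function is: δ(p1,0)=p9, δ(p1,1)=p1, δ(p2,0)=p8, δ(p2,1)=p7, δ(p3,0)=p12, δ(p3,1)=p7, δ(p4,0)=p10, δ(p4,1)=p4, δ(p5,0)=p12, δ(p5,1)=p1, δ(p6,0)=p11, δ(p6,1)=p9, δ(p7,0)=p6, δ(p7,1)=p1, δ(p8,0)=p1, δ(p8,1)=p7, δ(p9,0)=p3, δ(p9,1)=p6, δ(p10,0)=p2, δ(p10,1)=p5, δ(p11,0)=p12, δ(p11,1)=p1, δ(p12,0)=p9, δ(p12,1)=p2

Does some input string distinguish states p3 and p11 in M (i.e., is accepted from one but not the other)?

Every state is reachable, so we keep all 12.
Initial partition by acceptance: {p1,p3,p4,p5,p7,p11} | {p2,p6,p8,p9,p10,p12}.
On input 0, block {p2,p6,p8,p9,p10,p12} splits into {p2,p10,p12} and {p6,p8,p9}.
Refine {p1,p3,p4,p5,p7,p11} on symbol 0: members go to different blocks, giving {p3,p4,p5,p11} and {p1,p7}.
On input 1, block {p3,p4,p5,p11} splits into {p3,p5,p11} and {p4}.
On input 0, block {p2,p10,p12} splits into {p2,p12} and {p10}.
Refine {p2,p12} on symbol 1: members go to different blocks, giving {p2} and {p12}.
Split {p6,p8,p9} by δ(·,0) → {p6,p9} and {p8}.
Stable partition: {p3,p5,p11} | {p2} | {p6,p9} | {p1,p7} | {p4} | {p10} | {p12} | {p8} — 8 equivalence classes.
p3 and p11 lie in the same block of the stable partition, so they are equivalent — no string distinguishes them.

No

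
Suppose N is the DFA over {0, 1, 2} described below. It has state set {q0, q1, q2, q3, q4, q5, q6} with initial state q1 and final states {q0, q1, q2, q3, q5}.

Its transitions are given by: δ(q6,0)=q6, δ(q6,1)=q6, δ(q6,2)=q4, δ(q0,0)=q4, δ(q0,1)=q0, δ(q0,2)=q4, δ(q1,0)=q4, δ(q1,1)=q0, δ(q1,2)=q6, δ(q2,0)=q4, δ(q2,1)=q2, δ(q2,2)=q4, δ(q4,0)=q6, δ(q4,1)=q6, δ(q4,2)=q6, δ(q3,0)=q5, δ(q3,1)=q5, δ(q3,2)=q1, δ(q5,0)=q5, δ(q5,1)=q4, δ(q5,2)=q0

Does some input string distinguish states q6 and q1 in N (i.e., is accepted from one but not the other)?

Yes

First remove the unreachable states {q2,q3,q5}; 4 states remain.
P0 = {q0,q1} | {q4,q6}.
Stable partition: {q0,q1} | {q4,q6} — 2 equivalence classes.
q6 and q1 end up in different blocks, so they are distinguishable. For instance, the string 'ε' is accepted from only q1.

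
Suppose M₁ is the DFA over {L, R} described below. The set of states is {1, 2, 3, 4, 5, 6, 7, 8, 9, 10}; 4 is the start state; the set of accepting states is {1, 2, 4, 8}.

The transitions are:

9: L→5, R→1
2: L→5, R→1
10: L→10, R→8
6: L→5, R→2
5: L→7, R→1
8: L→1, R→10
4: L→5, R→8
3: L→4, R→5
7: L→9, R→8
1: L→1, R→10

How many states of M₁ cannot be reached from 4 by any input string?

3

Starting at 4 and following transitions, the reachable set is {1, 4, 5, 7, 8, 9, 10}. That leaves 2, 3, 6 unreachable — 3 in total.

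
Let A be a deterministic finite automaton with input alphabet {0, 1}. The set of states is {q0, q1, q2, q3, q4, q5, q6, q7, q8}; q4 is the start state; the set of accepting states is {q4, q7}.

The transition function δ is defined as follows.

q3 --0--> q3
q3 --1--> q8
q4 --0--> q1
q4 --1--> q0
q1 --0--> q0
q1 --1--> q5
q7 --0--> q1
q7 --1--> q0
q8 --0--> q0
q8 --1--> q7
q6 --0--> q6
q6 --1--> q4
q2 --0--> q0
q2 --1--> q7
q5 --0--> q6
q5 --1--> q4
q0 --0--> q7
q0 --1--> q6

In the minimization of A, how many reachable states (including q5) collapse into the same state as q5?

2

States {q2,q3,q8} cannot be reached from the start state, so discard them.
Start with accepting vs non-accepting: {q4,q7} | {q0,q1,q5,q6}.
On input 0, block {q0,q1,q5,q6} splits into {q1,q5,q6} and {q0}.
Refine {q1,q5,q6} on symbol 0: members go to different blocks, giving {q5,q6} and {q1}.
No further refinement is possible. Final partition (4 blocks): {q4,q7} | {q5,q6} | {q0} | {q1}.
State q5 belongs to the block {q5,q6}, which has 2 states.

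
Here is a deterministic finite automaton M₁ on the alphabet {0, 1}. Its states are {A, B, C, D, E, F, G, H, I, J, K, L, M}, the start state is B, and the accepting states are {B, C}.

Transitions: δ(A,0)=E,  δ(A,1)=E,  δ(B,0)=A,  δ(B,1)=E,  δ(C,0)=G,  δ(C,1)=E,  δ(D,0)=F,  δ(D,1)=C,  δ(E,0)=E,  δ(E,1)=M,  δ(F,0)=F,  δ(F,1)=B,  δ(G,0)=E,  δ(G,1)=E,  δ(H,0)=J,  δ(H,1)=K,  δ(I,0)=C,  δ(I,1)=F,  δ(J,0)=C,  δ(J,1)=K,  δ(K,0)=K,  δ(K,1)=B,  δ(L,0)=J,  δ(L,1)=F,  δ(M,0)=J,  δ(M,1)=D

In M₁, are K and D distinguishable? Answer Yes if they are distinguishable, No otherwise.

No

First remove the unreachable states {H,I,L}; 10 states remain.
Start with accepting vs non-accepting: {B,C} | {A,D,E,F,G,J,K,M}.
Split {A,D,E,F,G,J,K,M} by δ(·,0) → {A,D,E,F,G,K,M} and {J}.
Refine {A,D,E,F,G,K,M} on symbol 0: members go to different blocks, giving {A,D,E,F,G,K} and {M}.
On input 1, block {A,D,E,F,G,K} splits into {D,F,K} and {A,G} and {E}.
The partition is now stable with 6 blocks: {B,C} | {D,F,K} | {J} | {M} | {A,G} | {E}.
K and D lie in the same block of the stable partition, so they are equivalent — no string distinguishes them.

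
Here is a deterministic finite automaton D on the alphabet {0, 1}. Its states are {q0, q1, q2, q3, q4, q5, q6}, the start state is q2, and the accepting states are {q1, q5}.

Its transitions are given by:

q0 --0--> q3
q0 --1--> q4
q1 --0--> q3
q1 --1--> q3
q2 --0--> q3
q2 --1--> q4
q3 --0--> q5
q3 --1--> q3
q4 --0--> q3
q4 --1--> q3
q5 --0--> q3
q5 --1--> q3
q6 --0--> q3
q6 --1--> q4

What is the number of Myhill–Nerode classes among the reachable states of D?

4

States {q0,q1,q6} cannot be reached from the start state, so discard them.
Start with accepting vs non-accepting: {q5} | {q2,q3,q4}.
Refine {q2,q3,q4} on symbol 0: members go to different blocks, giving {q2,q4} and {q3}.
Split {q2,q4} by δ(·,1) → {q2} and {q4}.
Stable partition: {q5} | {q2} | {q3} | {q4} — 4 equivalence classes.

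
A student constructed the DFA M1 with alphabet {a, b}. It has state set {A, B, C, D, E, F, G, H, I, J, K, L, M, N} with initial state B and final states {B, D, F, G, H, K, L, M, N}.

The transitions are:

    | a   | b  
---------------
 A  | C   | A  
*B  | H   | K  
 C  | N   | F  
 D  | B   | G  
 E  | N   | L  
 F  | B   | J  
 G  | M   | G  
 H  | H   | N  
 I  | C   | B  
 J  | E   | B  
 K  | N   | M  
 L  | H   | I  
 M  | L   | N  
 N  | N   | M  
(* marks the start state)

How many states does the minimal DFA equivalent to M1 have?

First remove the unreachable states {A,D,G}; 11 states remain.
Start with accepting vs non-accepting: {B,F,H,K,L,M,N} | {C,E,I,J}.
Split {B,F,H,K,L,M,N} by δ(·,b) → {B,H,K,M,N} and {F,L}.
On input a, block {B,H,K,M,N} splits into {B,H,K,N} and {M}.
On input b, block {B,H,K,N} splits into {B,H} and {K,N}.
Split {C,E,I,J} by δ(·,a) → {C,E} and {I,J}.
No further refinement is possible. Final partition (6 blocks): {B,H} | {C,E} | {F,L} | {M} | {K,N} | {I,J}.

6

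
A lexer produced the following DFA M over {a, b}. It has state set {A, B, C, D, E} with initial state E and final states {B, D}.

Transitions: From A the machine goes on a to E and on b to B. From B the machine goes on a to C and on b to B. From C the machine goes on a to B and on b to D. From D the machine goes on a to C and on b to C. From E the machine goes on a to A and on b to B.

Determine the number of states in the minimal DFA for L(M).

Start with accepting vs non-accepting: {B,D} | {A,C,E}.
Refine {B,D} on symbol b: members go to different blocks, giving {B} and {D}.
Split {A,C,E} by δ(·,a) → {A,E} and {C}.
The partition is now stable with 4 blocks: {B} | {A,E} | {D} | {C}.

4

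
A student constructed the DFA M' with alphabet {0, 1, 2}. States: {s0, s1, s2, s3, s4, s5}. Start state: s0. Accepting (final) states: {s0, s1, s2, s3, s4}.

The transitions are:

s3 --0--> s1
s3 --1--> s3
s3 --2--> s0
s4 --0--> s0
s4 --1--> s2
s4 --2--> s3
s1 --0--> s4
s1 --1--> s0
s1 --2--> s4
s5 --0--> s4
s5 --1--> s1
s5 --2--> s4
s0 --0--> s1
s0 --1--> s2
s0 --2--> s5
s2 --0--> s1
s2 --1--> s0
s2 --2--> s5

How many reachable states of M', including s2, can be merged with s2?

All states are reachable from the start state.
Initial partition by acceptance: {s0,s1,s2,s3,s4} | {s5}.
Refine {s0,s1,s2,s3,s4} on symbol 2: members go to different blocks, giving {s1,s3,s4} and {s0,s2}.
On input 0, block {s1,s3,s4} splits into {s1,s3} and {s4}.
Refine {s1,s3} on symbol 0: members go to different blocks, giving {s1} and {s3}.
Stable partition: {s1} | {s5} | {s0,s2} | {s4} | {s3} — 5 equivalence classes.
The equivalence class containing s2 is {s0,s2}, of size 2.

2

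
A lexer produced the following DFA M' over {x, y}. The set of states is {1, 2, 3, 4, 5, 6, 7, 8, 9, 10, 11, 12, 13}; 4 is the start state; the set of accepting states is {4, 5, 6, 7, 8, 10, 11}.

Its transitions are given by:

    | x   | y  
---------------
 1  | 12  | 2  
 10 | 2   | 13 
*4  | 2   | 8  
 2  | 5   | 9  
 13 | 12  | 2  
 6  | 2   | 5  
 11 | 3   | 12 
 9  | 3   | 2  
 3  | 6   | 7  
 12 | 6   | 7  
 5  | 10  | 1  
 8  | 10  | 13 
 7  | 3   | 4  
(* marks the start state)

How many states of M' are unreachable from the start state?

Starting at 4 and following transitions, the reachable set is {1, 2, 3, 4, 5, 6, 7, 8, 9, 10, 12, 13}. That leaves 11 unreachable — 1 in total.

1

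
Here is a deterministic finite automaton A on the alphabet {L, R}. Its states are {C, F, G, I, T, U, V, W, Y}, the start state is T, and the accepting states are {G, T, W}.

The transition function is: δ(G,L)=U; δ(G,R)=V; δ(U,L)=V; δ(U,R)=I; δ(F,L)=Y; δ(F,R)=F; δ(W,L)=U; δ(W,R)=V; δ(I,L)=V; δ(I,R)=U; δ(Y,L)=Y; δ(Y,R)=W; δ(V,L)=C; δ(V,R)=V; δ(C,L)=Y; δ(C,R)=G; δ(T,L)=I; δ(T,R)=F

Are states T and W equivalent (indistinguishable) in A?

Yes

Every state is reachable, so we keep all 9.
Initial partition by acceptance: {G,T,W} | {C,F,I,U,V,Y}.
On input R, block {C,F,I,U,V,Y} splits into {F,I,U,V} and {C,Y}.
Refine {F,I,U,V} on symbol L: members go to different blocks, giving {I,U} and {F,V}.
No further refinement is possible. Final partition (4 blocks): {G,T,W} | {I,U} | {C,Y} | {F,V}.
T and W lie in the same block of the stable partition, so they are equivalent — no string distinguishes them.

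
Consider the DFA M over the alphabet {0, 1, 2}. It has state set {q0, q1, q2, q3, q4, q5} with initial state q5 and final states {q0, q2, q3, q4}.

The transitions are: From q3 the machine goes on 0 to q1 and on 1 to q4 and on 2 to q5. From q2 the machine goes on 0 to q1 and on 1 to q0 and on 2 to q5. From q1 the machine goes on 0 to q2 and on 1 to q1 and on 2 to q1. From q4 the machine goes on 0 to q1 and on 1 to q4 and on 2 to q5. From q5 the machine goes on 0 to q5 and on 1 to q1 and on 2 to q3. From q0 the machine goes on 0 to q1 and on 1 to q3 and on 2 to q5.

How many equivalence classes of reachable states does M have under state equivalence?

Every state is reachable, so we keep all 6.
Initial partition by acceptance: {q0,q2,q3,q4} | {q1,q5}.
Refine {q1,q5} on symbol 0: members go to different blocks, giving {q1} and {q5}.
No further refinement is possible. Final partition (3 blocks): {q0,q2,q3,q4} | {q1} | {q5}.

3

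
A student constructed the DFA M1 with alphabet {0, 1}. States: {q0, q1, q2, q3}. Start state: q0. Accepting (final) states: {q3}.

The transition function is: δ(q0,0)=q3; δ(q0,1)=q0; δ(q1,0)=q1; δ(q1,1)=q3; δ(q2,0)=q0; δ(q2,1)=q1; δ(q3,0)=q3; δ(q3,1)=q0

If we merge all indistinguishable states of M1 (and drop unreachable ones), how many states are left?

2

First remove the unreachable states {q1,q2}; 2 states remain.
P0 = {q3} | {q0}.
Stable partition: {q3} | {q0} — 2 equivalence classes.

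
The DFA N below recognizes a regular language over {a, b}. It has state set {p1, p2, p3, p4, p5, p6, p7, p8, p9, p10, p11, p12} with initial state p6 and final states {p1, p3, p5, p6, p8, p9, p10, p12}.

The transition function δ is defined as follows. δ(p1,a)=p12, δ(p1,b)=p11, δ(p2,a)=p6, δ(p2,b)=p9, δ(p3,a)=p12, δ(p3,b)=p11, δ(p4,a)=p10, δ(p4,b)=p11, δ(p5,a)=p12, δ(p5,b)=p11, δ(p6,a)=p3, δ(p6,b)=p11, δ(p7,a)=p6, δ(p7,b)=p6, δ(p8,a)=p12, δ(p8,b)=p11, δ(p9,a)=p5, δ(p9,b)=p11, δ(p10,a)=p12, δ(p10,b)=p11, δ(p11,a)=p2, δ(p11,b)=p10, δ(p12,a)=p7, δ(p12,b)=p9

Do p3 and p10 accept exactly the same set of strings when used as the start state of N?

Yes

Reachable states from the start: {p2,p3,p5,p6,p7,p9,p10,p11,p12}. Unreachable: {p1,p4,p8} — drop them.
Initial partition by acceptance: {p3,p5,p6,p9,p10,p12} | {p2,p7,p11}.
Refine {p3,p5,p6,p9,p10,p12} on symbol a: members go to different blocks, giving {p3,p5,p6,p9,p10} and {p12}.
Split {p3,p5,p6,p9,p10} by δ(·,a) → {p3,p5,p10} and {p6,p9}.
On input a, block {p2,p7,p11} splits into {p2,p7} and {p11}.
Stable partition: {p3,p5,p10} | {p2,p7} | {p12} | {p6,p9} | {p11} — 5 equivalence classes.
p3 and p10 lie in the same block of the stable partition, so they are equivalent — no string distinguishes them.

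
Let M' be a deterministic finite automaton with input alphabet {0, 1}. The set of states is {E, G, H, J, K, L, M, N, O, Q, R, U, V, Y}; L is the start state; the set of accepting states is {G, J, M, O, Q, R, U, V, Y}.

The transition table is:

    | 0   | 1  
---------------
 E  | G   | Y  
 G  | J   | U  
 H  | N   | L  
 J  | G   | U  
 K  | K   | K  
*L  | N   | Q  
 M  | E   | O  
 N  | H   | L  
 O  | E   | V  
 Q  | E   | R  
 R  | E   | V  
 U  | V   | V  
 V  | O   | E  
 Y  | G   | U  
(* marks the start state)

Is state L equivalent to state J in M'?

No

States {K,M} cannot be reached from the start state, so discard them.
Initial partition by acceptance: {G,J,O,Q,R,U,V,Y} | {E,H,L,N}.
On input 0, block {G,J,O,Q,R,U,V,Y} splits into {G,J,U,V,Y} and {O,Q,R}.
Split {G,J,U,V,Y} by δ(·,0) → {G,J,U,Y} and {V}.
On input 0, block {G,J,U,Y} splits into {G,J,Y} and {U}.
On input 0, block {E,H,L,N} splits into {H,L,N} and {E}.
Refine {H,L,N} on symbol 1: members go to different blocks, giving {H,N} and {L}.
Split {O,Q,R} by δ(·,1) → {O,R} and {Q}.
Stable partition: {G,J,Y} | {H,N} | {O,R} | {V} | {U} | {E} | {L} | {Q} — 8 equivalence classes.
L and J end up in different blocks, so they are distinguishable. For instance, the string 'ε' is accepted from only J.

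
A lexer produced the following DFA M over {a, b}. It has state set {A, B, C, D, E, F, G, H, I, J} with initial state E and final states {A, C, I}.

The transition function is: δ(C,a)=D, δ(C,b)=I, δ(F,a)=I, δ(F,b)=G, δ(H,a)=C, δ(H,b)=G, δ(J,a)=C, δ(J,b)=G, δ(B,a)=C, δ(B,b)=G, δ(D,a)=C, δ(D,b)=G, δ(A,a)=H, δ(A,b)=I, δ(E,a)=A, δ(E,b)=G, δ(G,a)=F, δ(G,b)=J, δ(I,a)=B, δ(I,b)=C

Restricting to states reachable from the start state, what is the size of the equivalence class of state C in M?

All states are reachable from the start state.
P0 = {A,C,I} | {B,D,E,F,G,H,J}.
Refine {B,D,E,F,G,H,J} on symbol a: members go to different blocks, giving {B,D,E,F,H,J} and {G}.
Stable partition: {A,C,I} | {B,D,E,F,H,J} | {G} — 3 equivalence classes.
State C belongs to the block {A,C,I}, which has 3 states.

3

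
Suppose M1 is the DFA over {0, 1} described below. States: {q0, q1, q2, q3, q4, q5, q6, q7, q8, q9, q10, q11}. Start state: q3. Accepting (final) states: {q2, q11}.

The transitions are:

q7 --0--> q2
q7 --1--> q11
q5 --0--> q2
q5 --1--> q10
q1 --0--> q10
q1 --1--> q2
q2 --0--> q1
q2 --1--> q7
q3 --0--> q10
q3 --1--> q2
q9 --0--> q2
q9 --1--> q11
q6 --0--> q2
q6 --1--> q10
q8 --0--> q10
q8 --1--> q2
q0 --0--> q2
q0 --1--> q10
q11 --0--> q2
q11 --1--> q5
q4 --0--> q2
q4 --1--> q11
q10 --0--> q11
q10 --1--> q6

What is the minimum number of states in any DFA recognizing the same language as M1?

First remove the unreachable states {q0,q4,q8,q9}; 8 states remain.
Initial partition by acceptance: {q2,q11} | {q1,q3,q5,q6,q7,q10}.
Refine {q2,q11} on symbol 0: members go to different blocks, giving {q2} and {q11}.
Refine {q1,q3,q5,q6,q7,q10} on symbol 0: members go to different blocks, giving {q5,q6,q7} and {q1,q3} and {q10}.
Refine {q5,q6,q7} on symbol 1: members go to different blocks, giving {q5,q6} and {q7}.
The partition is now stable with 6 blocks: {q2} | {q5,q6} | {q11} | {q1,q3} | {q10} | {q7}.

6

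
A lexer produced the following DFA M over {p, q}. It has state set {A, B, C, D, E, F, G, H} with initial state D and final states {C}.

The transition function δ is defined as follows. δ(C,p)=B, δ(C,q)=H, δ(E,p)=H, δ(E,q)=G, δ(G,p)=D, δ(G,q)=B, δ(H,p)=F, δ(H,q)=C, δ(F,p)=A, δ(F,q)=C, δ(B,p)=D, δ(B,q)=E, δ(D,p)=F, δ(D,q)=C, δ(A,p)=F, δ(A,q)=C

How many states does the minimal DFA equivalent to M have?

3

All states are reachable from the start state.
Start with accepting vs non-accepting: {C} | {A,B,D,E,F,G,H}.
Refine {A,B,D,E,F,G,H} on symbol q: members go to different blocks, giving {A,D,F,H} and {B,E,G}.
No further refinement is possible. Final partition (3 blocks): {C} | {A,D,F,H} | {B,E,G}.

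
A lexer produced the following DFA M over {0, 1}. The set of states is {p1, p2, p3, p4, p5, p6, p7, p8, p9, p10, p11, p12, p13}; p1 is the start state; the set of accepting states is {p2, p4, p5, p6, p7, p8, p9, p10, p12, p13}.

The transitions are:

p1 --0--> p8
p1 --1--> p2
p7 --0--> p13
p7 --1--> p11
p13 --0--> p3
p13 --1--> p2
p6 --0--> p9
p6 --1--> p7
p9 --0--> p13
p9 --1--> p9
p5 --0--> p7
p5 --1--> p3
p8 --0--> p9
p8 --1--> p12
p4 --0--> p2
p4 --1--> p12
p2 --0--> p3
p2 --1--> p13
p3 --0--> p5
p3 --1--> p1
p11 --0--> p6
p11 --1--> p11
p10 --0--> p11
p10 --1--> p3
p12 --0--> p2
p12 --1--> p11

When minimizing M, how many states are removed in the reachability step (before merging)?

2

No path from p1 leads to p4, p10; the other 11 states are all reachable.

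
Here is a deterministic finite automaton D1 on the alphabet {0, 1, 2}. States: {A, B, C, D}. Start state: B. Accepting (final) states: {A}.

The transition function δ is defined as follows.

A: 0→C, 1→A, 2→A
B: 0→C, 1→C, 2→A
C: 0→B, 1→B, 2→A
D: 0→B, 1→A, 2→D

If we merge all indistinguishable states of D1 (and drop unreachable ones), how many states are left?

2

States {D} cannot be reached from the start state, so discard them.
Start with accepting vs non-accepting: {A} | {B,C}.
Stable partition: {A} | {B,C} — 2 equivalence classes.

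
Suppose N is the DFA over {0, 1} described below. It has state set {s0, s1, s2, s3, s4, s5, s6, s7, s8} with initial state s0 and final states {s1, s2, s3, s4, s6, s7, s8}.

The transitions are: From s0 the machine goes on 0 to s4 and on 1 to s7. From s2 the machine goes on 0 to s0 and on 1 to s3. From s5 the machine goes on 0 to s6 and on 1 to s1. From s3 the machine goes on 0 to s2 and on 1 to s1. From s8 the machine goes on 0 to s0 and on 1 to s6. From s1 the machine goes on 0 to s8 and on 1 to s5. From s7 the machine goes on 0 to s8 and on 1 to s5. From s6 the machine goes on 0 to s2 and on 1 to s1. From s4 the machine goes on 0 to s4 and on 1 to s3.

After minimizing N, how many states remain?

6

Every state is reachable, so we keep all 9.
Initial partition by acceptance: {s1,s2,s3,s4,s6,s7,s8} | {s0,s5}.
Split {s1,s2,s3,s4,s6,s7,s8} by δ(·,0) → {s1,s3,s4,s6,s7} and {s2,s8}.
On input 0, block {s1,s3,s4,s6,s7} splits into {s1,s3,s6,s7} and {s4}.
On input 1, block {s1,s3,s6,s7} splits into {s1,s7} and {s3,s6}.
Split {s0,s5} by δ(·,0) → {s0} and {s5}.
Stable partition: {s1,s7} | {s0} | {s2,s8} | {s4} | {s3,s6} | {s5} — 6 equivalence classes.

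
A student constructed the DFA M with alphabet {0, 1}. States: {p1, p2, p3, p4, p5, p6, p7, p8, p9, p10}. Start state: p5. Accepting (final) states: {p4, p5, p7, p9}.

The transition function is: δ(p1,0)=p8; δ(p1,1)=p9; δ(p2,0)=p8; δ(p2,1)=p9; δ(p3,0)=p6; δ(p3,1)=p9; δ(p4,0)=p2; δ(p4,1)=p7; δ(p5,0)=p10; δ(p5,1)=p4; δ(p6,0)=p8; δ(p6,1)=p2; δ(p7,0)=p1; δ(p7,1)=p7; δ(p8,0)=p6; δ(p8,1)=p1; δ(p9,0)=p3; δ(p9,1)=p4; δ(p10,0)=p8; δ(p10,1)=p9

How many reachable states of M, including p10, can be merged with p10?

4

Start with accepting vs non-accepting: {p4,p5,p7,p9} | {p1,p2,p3,p6,p8,p10}.
Split {p1,p2,p3,p6,p8,p10} by δ(·,1) → {p1,p2,p3,p10} and {p6,p8}.
No further refinement is possible. Final partition (3 blocks): {p4,p5,p7,p9} | {p1,p2,p3,p10} | {p6,p8}.
The equivalence class containing p10 is {p1,p2,p3,p10}, of size 4.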